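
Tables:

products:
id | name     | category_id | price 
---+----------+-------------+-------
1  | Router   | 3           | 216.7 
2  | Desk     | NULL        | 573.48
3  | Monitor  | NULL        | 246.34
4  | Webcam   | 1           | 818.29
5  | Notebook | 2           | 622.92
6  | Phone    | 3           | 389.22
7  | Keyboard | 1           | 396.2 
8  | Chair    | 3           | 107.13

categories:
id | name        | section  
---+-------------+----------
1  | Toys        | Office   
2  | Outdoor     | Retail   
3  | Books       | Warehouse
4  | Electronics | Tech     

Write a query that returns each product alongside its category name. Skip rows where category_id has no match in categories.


INNER JOIN keeps only products rows whose category_id matches an id in categories. Walk through each product:
  - product 1 (Router): category_id=3 -> matches Books
  - product 2 (Desk): category_id=NULL, no match -> dropped
  - product 3 (Monitor): category_id=NULL, no match -> dropped
  - product 4 (Webcam): category_id=1 -> matches Toys
  - product 5 (Notebook): category_id=2 -> matches Outdoor
  - product 6 (Phone): category_id=3 -> matches Books
  - product 7 (Keyboard): category_id=1 -> matches Toys
  - product 8 (Chair): category_id=3 -> matches Books
So 2 of 8 rows are dropped.

SQL:
SELECT a.name, b.name AS category
FROM products a
INNER JOIN categories b ON a.category_id = b.id

Result:
name     | category
---------+---------
Router   | Books   
Webcam   | Toys    
Notebook | Outdoor 
Phone    | Books   
Keyboard | Toys    
Chair    | Books   


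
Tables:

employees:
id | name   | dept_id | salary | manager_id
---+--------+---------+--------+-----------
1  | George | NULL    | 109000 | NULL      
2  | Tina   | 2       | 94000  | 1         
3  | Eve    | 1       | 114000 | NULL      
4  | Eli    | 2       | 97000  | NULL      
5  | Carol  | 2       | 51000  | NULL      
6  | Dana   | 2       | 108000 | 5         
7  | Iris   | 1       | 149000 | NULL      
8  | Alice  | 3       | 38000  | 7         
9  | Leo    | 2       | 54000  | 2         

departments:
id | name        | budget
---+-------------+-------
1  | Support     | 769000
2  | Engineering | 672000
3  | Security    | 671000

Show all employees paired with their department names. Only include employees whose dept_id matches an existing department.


INNER JOIN keeps only employees rows whose dept_id matches an id in departments. Walk through each employee:
  - employee 1 (George): dept_id=NULL, no match -> dropped
  - employee 2 (Tina): dept_id=2 -> matches Engineering
  - employee 3 (Eve): dept_id=1 -> matches Support
  - employee 4 (Eli): dept_id=2 -> matches Engineering
  - employee 5 (Carol): dept_id=2 -> matches Engineering
  - employee 6 (Dana): dept_id=2 -> matches Engineering
  - employee 7 (Iris): dept_id=1 -> matches Support
  - employee 8 (Alice): dept_id=3 -> matches Security
  - employee 9 (Leo): dept_id=2 -> matches Engineering
So 1 of 9 rows is dropped.

SQL:
SELECT a.name, b.name AS department
FROM employees a
INNER JOIN departments b ON a.dept_id = b.id

Result:
name  | department 
------+------------
Tina  | Engineering
Eve   | Support    
Eli   | Engineering
Carol | Engineering
Dana  | Engineering
Iris  | Support    
Alice | Security   
Leo   | Engineering


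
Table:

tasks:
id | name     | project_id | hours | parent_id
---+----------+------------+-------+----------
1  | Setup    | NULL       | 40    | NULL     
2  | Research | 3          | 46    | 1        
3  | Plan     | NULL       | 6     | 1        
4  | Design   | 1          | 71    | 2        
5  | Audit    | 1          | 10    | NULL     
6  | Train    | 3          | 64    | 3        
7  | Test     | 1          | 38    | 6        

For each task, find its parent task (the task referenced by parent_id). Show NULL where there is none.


This is a self-join: tasks is joined to a second copy of itself, matching each row's parent_id to another row's id. Use LEFT JOIN so rows with parent_id=NULL are kept.
  - task 1 (Setup): parent_id=NULL -> NULL
  - task 2 (Research): parent_id=1 -> Setup
  - task 3 (Plan): parent_id=1 -> Setup
  - task 4 (Design): parent_id=2 -> Research
  - task 5 (Audit): parent_id=NULL -> NULL
  - task 6 (Train): parent_id=3 -> Plan
  - task 7 (Test): parent_id=6 -> Train

SQL:
SELECT a.name AS item, b.name AS parent
FROM tasks a
LEFT JOIN tasks b ON a.parent_id = b.id

Result:
item     | parent  
---------+---------
Setup    | NULL    
Research | Setup   
Plan     | Setup   
Design   | Research
Audit    | NULL    
Train    | Plan    
Test     | Train   


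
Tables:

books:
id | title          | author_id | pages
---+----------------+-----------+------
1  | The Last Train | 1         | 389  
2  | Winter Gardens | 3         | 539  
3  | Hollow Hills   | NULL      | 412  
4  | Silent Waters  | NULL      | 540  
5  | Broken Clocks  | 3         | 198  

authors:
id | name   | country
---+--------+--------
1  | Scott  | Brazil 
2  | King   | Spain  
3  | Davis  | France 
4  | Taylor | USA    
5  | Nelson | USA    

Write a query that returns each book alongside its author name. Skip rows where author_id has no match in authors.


INNER JOIN keeps only books rows whose author_id matches an id in authors. Walk through each book:
  - book 1 (The Last Train): author_id=1 -> matches Scott
  - book 2 (Winter Gardens): author_id=3 -> matches Davis
  - book 3 (Hollow Hills): author_id=NULL, no match -> dropped
  - book 4 (Silent Waters): author_id=NULL, no match -> dropped
  - book 5 (Broken Clocks): author_id=3 -> matches Davis
So 2 of 5 rows are dropped.

SQL:
SELECT a.title, b.name AS author
FROM books a
INNER JOIN authors b ON a.author_id = b.id

Result:
title          | author
---------------+-------
The Last Train | Scott 
Winter Gardens | Davis 
Broken Clocks  | Davis 


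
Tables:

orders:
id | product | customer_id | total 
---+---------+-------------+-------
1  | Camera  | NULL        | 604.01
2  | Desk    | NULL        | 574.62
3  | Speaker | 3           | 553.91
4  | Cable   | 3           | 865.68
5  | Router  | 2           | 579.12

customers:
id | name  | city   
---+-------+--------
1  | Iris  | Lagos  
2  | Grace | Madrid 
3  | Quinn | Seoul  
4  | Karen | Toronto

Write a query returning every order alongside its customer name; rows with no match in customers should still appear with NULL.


LEFT JOIN keeps every row from orders (the left table); where customer_id has no match in customers, the customer columns become NULL. Walk through each order:
  - order 1 (Camera): customer_id=NULL, no match -> kept with NULL
  - order 2 (Desk): customer_id=NULL, no match -> kept with NULL
  - order 3 (Speaker): customer_id=3 -> matches Quinn
  - order 4 (Cable): customer_id=3 -> matches Quinn
  - order 5 (Router): customer_id=2 -> matches Grace
All 5 rows appear; 2 have NULL customer.

SQL:
SELECT a.product, b.name AS customer
FROM orders a
LEFT JOIN customers b ON a.customer_id = b.id

Result:
product | customer
--------+---------
Camera  | NULL    
Desk    | NULL    
Speaker | Quinn   
Cable   | Quinn   
Router  | Grace   


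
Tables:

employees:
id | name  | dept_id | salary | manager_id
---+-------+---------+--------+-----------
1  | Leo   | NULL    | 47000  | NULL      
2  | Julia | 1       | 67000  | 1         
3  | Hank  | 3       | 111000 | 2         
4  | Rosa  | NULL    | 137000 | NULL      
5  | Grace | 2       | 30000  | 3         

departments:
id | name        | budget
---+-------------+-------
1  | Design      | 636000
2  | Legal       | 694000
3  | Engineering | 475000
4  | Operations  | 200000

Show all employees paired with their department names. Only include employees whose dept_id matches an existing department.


INNER JOIN keeps only employees rows whose dept_id matches an id in departments. Walk through each employee:
  - employee 1 (Leo): dept_id=NULL, no match -> dropped
  - employee 2 (Julia): dept_id=1 -> matches Design
  - employee 3 (Hank): dept_id=3 -> matches Engineering
  - employee 4 (Rosa): dept_id=NULL, no match -> dropped
  - employee 5 (Grace): dept_id=2 -> matches Legal
So 2 of 5 rows are dropped.

SQL:
SELECT a.name, b.name AS department
FROM employees a
INNER JOIN departments b ON a.dept_id = b.id

Result:
name  | department 
------+------------
Julia | Design     
Hank  | Engineering
Grace | Legal      


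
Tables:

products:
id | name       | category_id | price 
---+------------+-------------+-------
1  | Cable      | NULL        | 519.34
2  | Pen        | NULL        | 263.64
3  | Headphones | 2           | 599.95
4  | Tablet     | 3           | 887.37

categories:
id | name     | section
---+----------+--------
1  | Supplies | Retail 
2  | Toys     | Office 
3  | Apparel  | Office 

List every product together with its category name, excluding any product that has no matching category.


INNER JOIN keeps only products rows whose category_id matches an id in categories. Walk through each product:
  - product 1 (Cable): category_id=NULL, no match -> dropped
  - product 2 (Pen): category_id=NULL, no match -> dropped
  - product 3 (Headphones): category_id=2 -> matches Toys
  - product 4 (Tablet): category_id=3 -> matches Apparel
So 2 of 4 rows are dropped.

SQL:
SELECT a.name, b.name AS category
FROM products a
INNER JOIN categories b ON a.category_id = b.id

Result:
name       | category
-----------+---------
Headphones | Toys    
Tablet     | Apparel 


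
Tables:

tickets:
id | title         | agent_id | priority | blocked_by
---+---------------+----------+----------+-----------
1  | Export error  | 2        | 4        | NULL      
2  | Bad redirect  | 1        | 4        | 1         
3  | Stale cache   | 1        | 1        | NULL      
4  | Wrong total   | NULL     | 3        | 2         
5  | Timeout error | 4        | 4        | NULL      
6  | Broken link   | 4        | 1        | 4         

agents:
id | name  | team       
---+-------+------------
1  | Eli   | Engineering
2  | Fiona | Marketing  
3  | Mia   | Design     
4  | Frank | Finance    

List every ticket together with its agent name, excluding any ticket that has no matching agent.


INNER JOIN keeps only tickets rows whose agent_id matches an id in agents. Walk through each ticket:
  - ticket 1 (Export error): agent_id=2 -> matches Fiona
  - ticket 2 (Bad redirect): agent_id=1 -> matches Eli
  - ticket 3 (Stale cache): agent_id=1 -> matches Eli
  - ticket 4 (Wrong total): agent_id=NULL, no match -> dropped
  - ticket 5 (Timeout error): agent_id=4 -> matches Frank
  - ticket 6 (Broken link): agent_id=4 -> matches Frank
So 1 of 6 rows is dropped.

SQL:
SELECT a.title, b.name AS agent
FROM tickets a
INNER JOIN agents b ON a.agent_id = b.id

Result:
title         | agent
--------------+------
Export error  | Fiona
Bad redirect  | Eli  
Stale cache   | Eli  
Timeout error | Frank
Broken link   | Frank


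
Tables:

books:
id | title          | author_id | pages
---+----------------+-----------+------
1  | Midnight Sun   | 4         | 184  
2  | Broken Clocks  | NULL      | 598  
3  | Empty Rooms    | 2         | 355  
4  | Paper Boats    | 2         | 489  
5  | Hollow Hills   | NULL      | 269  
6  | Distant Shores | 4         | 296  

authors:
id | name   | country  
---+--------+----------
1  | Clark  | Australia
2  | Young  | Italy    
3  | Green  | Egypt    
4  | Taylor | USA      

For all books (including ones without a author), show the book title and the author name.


LEFT JOIN keeps every row from books (the left table); where author_id has no match in authors, the author columns become NULL. Walk through each book:
  - book 1 (Midnight Sun): author_id=4 -> matches Taylor
  - book 2 (Broken Clocks): author_id=NULL, no match -> kept with NULL
  - book 3 (Empty Rooms): author_id=2 -> matches Young
  - book 4 (Paper Boats): author_id=2 -> matches Young
  - book 5 (Hollow Hills): author_id=NULL, no match -> kept with NULL
  - book 6 (Distant Shores): author_id=4 -> matches Taylor
All 6 rows appear; 2 have NULL author.

SQL:
SELECT a.title, b.name AS author
FROM books a
LEFT JOIN authors b ON a.author_id = b.id

Result:
title          | author
---------------+-------
Midnight Sun   | Taylor
Broken Clocks  | NULL  
Empty Rooms    | Young 
Paper Boats    | Young 
Hollow Hills   | NULL  
Distant Shores | Taylor


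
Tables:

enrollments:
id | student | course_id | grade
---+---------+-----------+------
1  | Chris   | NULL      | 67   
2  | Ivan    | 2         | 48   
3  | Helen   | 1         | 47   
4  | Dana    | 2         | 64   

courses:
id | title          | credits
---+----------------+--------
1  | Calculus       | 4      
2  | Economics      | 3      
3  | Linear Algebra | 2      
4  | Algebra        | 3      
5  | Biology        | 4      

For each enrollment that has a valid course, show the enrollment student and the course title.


INNER JOIN keeps only enrollments rows whose course_id matches an id in courses. Walk through each enrollment:
  - enrollment 1 (Chris): course_id=NULL, no match -> dropped
  - enrollment 2 (Ivan): course_id=2 -> matches Economics
  - enrollment 3 (Helen): course_id=1 -> matches Calculus
  - enrollment 4 (Dana): course_id=2 -> matches Economics
So 1 of 4 rows is dropped.

SQL:
SELECT a.student, b.title AS course
FROM enrollments a
INNER JOIN courses b ON a.course_id = b.id

Result:
student | course   
--------+----------
Ivan    | Economics
Helen   | Calculus 
Dana    | Economics


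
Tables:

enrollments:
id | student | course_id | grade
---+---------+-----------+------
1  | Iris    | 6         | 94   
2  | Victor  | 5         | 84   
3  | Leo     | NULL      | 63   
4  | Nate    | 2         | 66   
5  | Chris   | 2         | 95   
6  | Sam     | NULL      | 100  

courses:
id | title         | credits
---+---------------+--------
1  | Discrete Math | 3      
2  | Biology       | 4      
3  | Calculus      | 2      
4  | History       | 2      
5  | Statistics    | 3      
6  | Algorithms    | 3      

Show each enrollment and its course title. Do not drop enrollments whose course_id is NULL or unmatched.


LEFT JOIN keeps every row from enrollments (the left table); where course_id has no match in courses, the course columns become NULL. Walk through each enrollment:
  - enrollment 1 (Iris): course_id=6 -> matches Algorithms
  - enrollment 2 (Victor): course_id=5 -> matches Statistics
  - enrollment 3 (Leo): course_id=NULL, no match -> kept with NULL
  - enrollment 4 (Nate): course_id=2 -> matches Biology
  - enrollment 5 (Chris): course_id=2 -> matches Biology
  - enrollment 6 (Sam): course_id=NULL, no match -> kept with NULL
All 6 rows appear; 2 have NULL course.

SQL:
SELECT a.student, b.title AS course
FROM enrollments a
LEFT JOIN courses b ON a.course_id = b.id

Result:
student | course    
--------+-----------
Iris    | Algorithms
Victor  | Statistics
Leo     | NULL      
Nate    | Biology   
Chris   | Biology   
Sam     | NULL      


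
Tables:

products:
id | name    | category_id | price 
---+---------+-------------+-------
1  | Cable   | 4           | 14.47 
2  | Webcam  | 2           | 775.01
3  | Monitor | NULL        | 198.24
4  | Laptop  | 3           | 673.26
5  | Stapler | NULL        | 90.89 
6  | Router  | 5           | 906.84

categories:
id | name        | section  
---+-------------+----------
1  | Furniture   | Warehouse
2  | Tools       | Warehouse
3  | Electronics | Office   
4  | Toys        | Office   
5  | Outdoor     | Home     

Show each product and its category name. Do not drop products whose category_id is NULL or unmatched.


LEFT JOIN keeps every row from products (the left table); where category_id has no match in categories, the category columns become NULL. Walk through each product:
  - product 1 (Cable): category_id=4 -> matches Toys
  - product 2 (Webcam): category_id=2 -> matches Tools
  - product 3 (Monitor): category_id=NULL, no match -> kept with NULL
  - product 4 (Laptop): category_id=3 -> matches Electronics
  - product 5 (Stapler): category_id=NULL, no match -> kept with NULL
  - product 6 (Router): category_id=5 -> matches Outdoor
All 6 rows appear; 2 have NULL category.

SQL:
SELECT a.name, b.name AS category
FROM products a
LEFT JOIN categories b ON a.category_id = b.id

Result:
name    | category   
--------+------------
Cable   | Toys       
Webcam  | Tools      
Monitor | NULL       
Laptop  | Electronics
Stapler | NULL       
Router  | Outdoor    


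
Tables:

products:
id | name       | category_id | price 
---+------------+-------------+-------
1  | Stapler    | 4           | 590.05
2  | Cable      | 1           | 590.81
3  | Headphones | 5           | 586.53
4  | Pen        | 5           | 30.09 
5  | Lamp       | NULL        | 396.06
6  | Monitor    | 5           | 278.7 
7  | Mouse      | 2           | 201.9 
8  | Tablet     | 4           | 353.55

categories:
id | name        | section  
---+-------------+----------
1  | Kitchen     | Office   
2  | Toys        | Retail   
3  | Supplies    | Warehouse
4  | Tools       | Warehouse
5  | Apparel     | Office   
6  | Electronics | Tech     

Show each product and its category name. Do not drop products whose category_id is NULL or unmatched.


LEFT JOIN keeps every row from products (the left table); where category_id has no match in categories, the category columns become NULL. Walk through each product:
  - product 1 (Stapler): category_id=4 -> matches Tools
  - product 2 (Cable): category_id=1 -> matches Kitchen
  - product 3 (Headphones): category_id=5 -> matches Apparel
  - product 4 (Pen): category_id=5 -> matches Apparel
  - product 5 (Lamp): category_id=NULL, no match -> kept with NULL
  - product 6 (Monitor): category_id=5 -> matches Apparel
  - product 7 (Mouse): category_id=2 -> matches Toys
  - product 8 (Tablet): category_id=4 -> matches Tools
All 8 rows appear; 1 has NULL category.

SQL:
SELECT a.name, b.name AS category
FROM products a
LEFT JOIN categories b ON a.category_id = b.id

Result:
name       | category
-----------+---------
Stapler    | Tools   
Cable      | Kitchen 
Headphones | Apparel 
Pen        | Apparel 
Lamp       | NULL    
Monitor    | Apparel 
Mouse      | Toys    
Tablet     | Tools   


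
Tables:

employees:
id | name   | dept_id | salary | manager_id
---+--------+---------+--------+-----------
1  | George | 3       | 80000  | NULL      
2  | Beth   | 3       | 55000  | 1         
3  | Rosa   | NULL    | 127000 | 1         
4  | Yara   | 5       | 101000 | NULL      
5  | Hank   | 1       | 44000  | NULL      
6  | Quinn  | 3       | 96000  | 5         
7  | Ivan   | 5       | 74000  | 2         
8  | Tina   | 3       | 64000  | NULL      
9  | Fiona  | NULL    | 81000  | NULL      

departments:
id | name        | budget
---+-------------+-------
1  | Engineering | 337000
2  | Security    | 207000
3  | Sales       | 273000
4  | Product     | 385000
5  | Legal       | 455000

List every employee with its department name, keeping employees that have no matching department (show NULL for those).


LEFT JOIN keeps every row from employees (the left table); where dept_id has no match in departments, the department columns become NULL. Walk through each employee:
  - employee 1 (George): dept_id=3 -> matches Sales
  - employee 2 (Beth): dept_id=3 -> matches Sales
  - employee 3 (Rosa): dept_id=NULL, no match -> kept with NULL
  - employee 4 (Yara): dept_id=5 -> matches Legal
  - employee 5 (Hank): dept_id=1 -> matches Engineering
  - employee 6 (Quinn): dept_id=3 -> matches Sales
  - employee 7 (Ivan): dept_id=5 -> matches Legal
  - employee 8 (Tina): dept_id=3 -> matches Sales
  - employee 9 (Fiona): dept_id=NULL, no match -> kept with NULL
All 9 rows appear; 2 have NULL department.

SQL:
SELECT a.name, b.name AS department
FROM employees a
LEFT JOIN departments b ON a.dept_id = b.id

Result:
name   | department 
-------+------------
George | Sales      
Beth   | Sales      
Rosa   | NULL       
Yara   | Legal      
Hank   | Engineering
Quinn  | Sales      
Ivan   | Legal      
Tina   | Sales      
Fiona  | NULL       


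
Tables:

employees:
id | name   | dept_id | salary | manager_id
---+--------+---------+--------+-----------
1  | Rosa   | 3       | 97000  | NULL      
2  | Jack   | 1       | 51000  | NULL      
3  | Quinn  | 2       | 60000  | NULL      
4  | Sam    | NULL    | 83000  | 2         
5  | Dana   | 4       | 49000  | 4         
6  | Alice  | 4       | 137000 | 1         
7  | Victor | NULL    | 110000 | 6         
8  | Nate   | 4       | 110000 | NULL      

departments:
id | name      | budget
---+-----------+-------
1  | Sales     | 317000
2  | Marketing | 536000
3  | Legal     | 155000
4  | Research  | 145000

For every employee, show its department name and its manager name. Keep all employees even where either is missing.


Two LEFT JOINs from the same base table employees: one to departments via dept_id, one to employees itself via manager_id. Both are LEFT so every employee is preserved.
Match against departments:
  - employee 1 (Rosa): dept_id=3 -> matches Legal
  - employee 2 (Jack): dept_id=1 -> matches Sales
  - employee 3 (Quinn): dept_id=2 -> matches Marketing
  - employee 4 (Sam): dept_id=NULL, no match -> kept with NULL
  - employee 5 (Dana): dept_id=4 -> matches Research
  - employee 6 (Alice): dept_id=4 -> matches Research
  - employee 7 (Victor): dept_id=NULL, no match -> kept with NULL
  - employee 8 (Nate): dept_id=4 -> matches Research
Match against employees (self):
  - employee 1 (Rosa): manager_id=NULL -> NULL
  - employee 2 (Jack): manager_id=NULL -> NULL
  - employee 3 (Quinn): manager_id=NULL -> NULL
  - employee 4 (Sam): manager_id=2 -> Jack
  - employee 5 (Dana): manager_id=4 -> Sam
  - employee 6 (Alice): manager_id=1 -> Rosa
  - employee 7 (Victor): manager_id=6 -> Alice
  - employee 8 (Nate): manager_id=NULL -> NULL

SQL:
SELECT a.name, b.name AS department, c.name AS manager
FROM employees a
LEFT JOIN departments b ON a.dept_id = b.id
LEFT JOIN employees c ON a.manager_id = c.id

Result:
name   | department | manager
-------+------------+--------
Rosa   | Legal      | NULL   
Jack   | Sales      | NULL   
Quinn  | Marketing  | NULL   
Sam    | NULL       | Jack   
Dana   | Research   | Sam    
Alice  | Research   | Rosa   
Victor | NULL       | Alice  
Nate   | Research   | NULL   


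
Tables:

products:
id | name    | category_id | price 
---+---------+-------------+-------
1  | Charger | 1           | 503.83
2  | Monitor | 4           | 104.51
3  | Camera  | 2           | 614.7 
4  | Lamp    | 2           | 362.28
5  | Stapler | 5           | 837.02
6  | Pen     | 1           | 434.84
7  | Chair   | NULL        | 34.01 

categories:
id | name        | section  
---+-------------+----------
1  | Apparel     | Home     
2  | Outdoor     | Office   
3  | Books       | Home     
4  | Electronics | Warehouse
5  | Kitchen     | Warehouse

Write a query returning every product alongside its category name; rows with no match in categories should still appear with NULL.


LEFT JOIN keeps every row from products (the left table); where category_id has no match in categories, the category columns become NULL. Walk through each product:
  - product 1 (Charger): category_id=1 -> matches Apparel
  - product 2 (Monitor): category_id=4 -> matches Electronics
  - product 3 (Camera): category_id=2 -> matches Outdoor
  - product 4 (Lamp): category_id=2 -> matches Outdoor
  - product 5 (Stapler): category_id=5 -> matches Kitchen
  - product 6 (Pen): category_id=1 -> matches Apparel
  - product 7 (Chair): category_id=NULL, no match -> kept with NULL
All 7 rows appear; 1 has NULL category.

SQL:
SELECT a.name, b.name AS category
FROM products a
LEFT JOIN categories b ON a.category_id = b.id

Result:
name    | category   
--------+------------
Charger | Apparel    
Monitor | Electronics
Camera  | Outdoor    
Lamp    | Outdoor    
Stapler | Kitchen    
Pen     | Apparel    
Chair   | NULL       


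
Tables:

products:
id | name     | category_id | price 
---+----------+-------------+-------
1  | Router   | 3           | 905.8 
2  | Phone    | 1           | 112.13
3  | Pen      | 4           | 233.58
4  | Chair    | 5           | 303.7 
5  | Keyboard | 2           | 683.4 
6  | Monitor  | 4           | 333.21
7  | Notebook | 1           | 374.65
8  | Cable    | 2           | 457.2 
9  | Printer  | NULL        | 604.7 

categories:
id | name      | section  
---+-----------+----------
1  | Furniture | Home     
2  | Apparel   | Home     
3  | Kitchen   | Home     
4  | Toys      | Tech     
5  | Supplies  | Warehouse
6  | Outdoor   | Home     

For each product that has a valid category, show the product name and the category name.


INNER JOIN keeps only products rows whose category_id matches an id in categories. Walk through each product:
  - product 1 (Router): category_id=3 -> matches Kitchen
  - product 2 (Phone): category_id=1 -> matches Furniture
  - product 3 (Pen): category_id=4 -> matches Toys
  - product 4 (Chair): category_id=5 -> matches Supplies
  - product 5 (Keyboard): category_id=2 -> matches Apparel
  - product 6 (Monitor): category_id=4 -> matches Toys
  - product 7 (Notebook): category_id=1 -> matches Furniture
  - product 8 (Cable): category_id=2 -> matches Apparel
  - product 9 (Printer): category_id=NULL, no match -> dropped
So 1 of 9 rows is dropped.

SQL:
SELECT a.name, b.name AS category
FROM products a
INNER JOIN categories b ON a.category_id = b.id

Result:
name     | category 
---------+----------
Router   | Kitchen  
Phone    | Furniture
Pen      | Toys     
Chair    | Supplies 
Keyboard | Apparel  
Monitor  | Toys     
Notebook | Furniture
Cable    | Apparel  


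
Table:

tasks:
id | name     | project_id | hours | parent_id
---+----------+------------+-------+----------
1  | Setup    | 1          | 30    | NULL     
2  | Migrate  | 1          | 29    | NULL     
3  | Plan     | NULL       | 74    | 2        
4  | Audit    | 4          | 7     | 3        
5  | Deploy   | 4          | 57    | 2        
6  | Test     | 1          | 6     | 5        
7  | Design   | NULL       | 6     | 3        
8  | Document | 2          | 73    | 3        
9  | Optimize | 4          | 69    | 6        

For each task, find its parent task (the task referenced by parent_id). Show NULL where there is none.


This is a self-join: tasks is joined to a second copy of itself, matching each row's parent_id to another row's id. Use LEFT JOIN so rows with parent_id=NULL are kept.
  - task 1 (Setup): parent_id=NULL -> NULL
  - task 2 (Migrate): parent_id=NULL -> NULL
  - task 3 (Plan): parent_id=2 -> Migrate
  - task 4 (Audit): parent_id=3 -> Plan
  - task 5 (Deploy): parent_id=2 -> Migrate
  - task 6 (Test): parent_id=5 -> Deploy
  - task 7 (Design): parent_id=3 -> Plan
  - task 8 (Document): parent_id=3 -> Plan
  - task 9 (Optimize): parent_id=6 -> Test

SQL:
SELECT a.name AS item, b.name AS parent
FROM tasks a
LEFT JOIN tasks b ON a.parent_id = b.id

Result:
item     | parent 
---------+--------
Setup    | NULL   
Migrate  | NULL   
Plan     | Migrate
Audit    | Plan   
Deploy   | Migrate
Test     | Deploy 
Design   | Plan   
Document | Plan   
Optimize | Test   


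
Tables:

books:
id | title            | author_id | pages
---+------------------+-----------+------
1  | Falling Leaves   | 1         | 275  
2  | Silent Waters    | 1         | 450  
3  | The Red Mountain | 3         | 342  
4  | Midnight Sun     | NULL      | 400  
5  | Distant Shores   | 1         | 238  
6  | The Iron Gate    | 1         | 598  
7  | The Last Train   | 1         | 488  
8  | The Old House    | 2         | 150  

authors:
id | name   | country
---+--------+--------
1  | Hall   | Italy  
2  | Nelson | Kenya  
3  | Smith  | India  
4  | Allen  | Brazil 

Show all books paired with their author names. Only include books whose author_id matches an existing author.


INNER JOIN keeps only books rows whose author_id matches an id in authors. Walk through each book:
  - book 1 (Falling Leaves): author_id=1 -> matches Hall
  - book 2 (Silent Waters): author_id=1 -> matches Hall
  - book 3 (The Red Mountain): author_id=3 -> matches Smith
  - book 4 (Midnight Sun): author_id=NULL, no match -> dropped
  - book 5 (Distant Shores): author_id=1 -> matches Hall
  - book 6 (The Iron Gate): author_id=1 -> matches Hall
  - book 7 (The Last Train): author_id=1 -> matches Hall
  - book 8 (The Old House): author_id=2 -> matches Nelson
So 1 of 8 rows is dropped.

SQL:
SELECT a.title, b.name AS author
FROM books a
INNER JOIN authors b ON a.author_id = b.id

Result:
title            | author
-----------------+-------
Falling Leaves   | Hall  
Silent Waters    | Hall  
The Red Mountain | Smith 
Distant Shores   | Hall  
The Iron Gate    | Hall  
The Last Train   | Hall  
The Old House    | Nelson


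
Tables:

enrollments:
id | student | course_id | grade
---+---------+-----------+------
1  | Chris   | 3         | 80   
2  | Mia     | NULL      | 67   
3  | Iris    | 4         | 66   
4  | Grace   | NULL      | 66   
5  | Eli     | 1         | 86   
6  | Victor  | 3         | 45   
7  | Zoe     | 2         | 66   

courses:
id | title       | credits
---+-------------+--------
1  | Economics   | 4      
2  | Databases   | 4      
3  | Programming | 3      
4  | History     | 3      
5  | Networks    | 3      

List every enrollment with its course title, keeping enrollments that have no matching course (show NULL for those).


LEFT JOIN keeps every row from enrollments (the left table); where course_id has no match in courses, the course columns become NULL. Walk through each enrollment:
  - enrollment 1 (Chris): course_id=3 -> matches Programming
  - enrollment 2 (Mia): course_id=NULL, no match -> kept with NULL
  - enrollment 3 (Iris): course_id=4 -> matches History
  - enrollment 4 (Grace): course_id=NULL, no match -> kept with NULL
  - enrollment 5 (Eli): course_id=1 -> matches Economics
  - enrollment 6 (Victor): course_id=3 -> matches Programming
  - enrollment 7 (Zoe): course_id=2 -> matches Databases
All 7 rows appear; 2 have NULL course.

SQL:
SELECT a.student, b.title AS course
FROM enrollments a
LEFT JOIN courses b ON a.course_id = b.id

Result:
student | course     
--------+------------
Chris   | Programming
Mia     | NULL       
Iris    | History    
Grace   | NULL       
Eli     | Economics  
Victor  | Programming
Zoe     | Databases  


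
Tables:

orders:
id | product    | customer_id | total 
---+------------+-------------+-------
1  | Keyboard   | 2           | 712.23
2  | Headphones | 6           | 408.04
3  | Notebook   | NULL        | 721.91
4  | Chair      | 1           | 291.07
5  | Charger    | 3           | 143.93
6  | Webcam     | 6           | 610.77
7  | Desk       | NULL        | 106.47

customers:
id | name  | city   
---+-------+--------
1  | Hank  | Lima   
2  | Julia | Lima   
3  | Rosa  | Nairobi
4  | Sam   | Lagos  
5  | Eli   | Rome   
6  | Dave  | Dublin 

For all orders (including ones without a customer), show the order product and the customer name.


LEFT JOIN keeps every row from orders (the left table); where customer_id has no match in customers, the customer columns become NULL. Walk through each order:
  - order 1 (Keyboard): customer_id=2 -> matches Julia
  - order 2 (Headphones): customer_id=6 -> matches Dave
  - order 3 (Notebook): customer_id=NULL, no match -> kept with NULL
  - order 4 (Chair): customer_id=1 -> matches Hank
  - order 5 (Charger): customer_id=3 -> matches Rosa
  - order 6 (Webcam): customer_id=6 -> matches Dave
  - order 7 (Desk): customer_id=NULL, no match -> kept with NULL
All 7 rows appear; 2 have NULL customer.

SQL:
SELECT a.product, b.name AS customer
FROM orders a
LEFT JOIN customers b ON a.customer_id = b.id

Result:
product    | customer
-----------+---------
Keyboard   | Julia   
Headphones | Dave    
Notebook   | NULL    
Chair      | Hank    
Charger    | Rosa    
Webcam     | Dave    
Desk       | NULL    


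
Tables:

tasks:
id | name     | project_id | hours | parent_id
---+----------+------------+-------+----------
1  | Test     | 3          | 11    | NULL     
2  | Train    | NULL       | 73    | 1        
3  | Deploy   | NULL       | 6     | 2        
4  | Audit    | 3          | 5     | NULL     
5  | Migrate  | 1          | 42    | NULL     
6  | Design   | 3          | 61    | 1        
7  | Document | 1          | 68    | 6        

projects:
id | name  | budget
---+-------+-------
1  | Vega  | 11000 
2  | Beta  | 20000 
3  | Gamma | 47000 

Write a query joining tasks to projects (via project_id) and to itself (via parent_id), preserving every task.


Two LEFT JOINs from the same base table tasks: one to projects via project_id, one to tasks itself via parent_id. Both are LEFT so every task is preserved.
Match against projects:
  - task 1 (Test): project_id=3 -> matches Gamma
  - task 2 (Train): project_id=NULL, no match -> kept with NULL
  - task 3 (Deploy): project_id=NULL, no match -> kept with NULL
  - task 4 (Audit): project_id=3 -> matches Gamma
  - task 5 (Migrate): project_id=1 -> matches Vega
  - task 6 (Design): project_id=3 -> matches Gamma
  - task 7 (Document): project_id=1 -> matches Vega
Match against tasks (self):
  - task 1 (Test): parent_id=NULL -> NULL
  - task 2 (Train): parent_id=1 -> Test
  - task 3 (Deploy): parent_id=2 -> Train
  - task 4 (Audit): parent_id=NULL -> NULL
  - task 5 (Migrate): parent_id=NULL -> NULL
  - task 6 (Design): parent_id=1 -> Test
  - task 7 (Document): parent_id=6 -> Design

SQL:
SELECT a.name, b.name AS project, c.name AS parent
FROM tasks a
LEFT JOIN projects b ON a.project_id = b.id
LEFT JOIN tasks c ON a.parent_id = c.id

Result:
name     | project | parent
---------+---------+-------
Test     | Gamma   | NULL  
Train    | NULL    | Test  
Deploy   | NULL    | Train 
Audit    | Gamma   | NULL  
Migrate  | Vega    | NULL  
Design   | Gamma   | Test  
Document | Vega    | Design


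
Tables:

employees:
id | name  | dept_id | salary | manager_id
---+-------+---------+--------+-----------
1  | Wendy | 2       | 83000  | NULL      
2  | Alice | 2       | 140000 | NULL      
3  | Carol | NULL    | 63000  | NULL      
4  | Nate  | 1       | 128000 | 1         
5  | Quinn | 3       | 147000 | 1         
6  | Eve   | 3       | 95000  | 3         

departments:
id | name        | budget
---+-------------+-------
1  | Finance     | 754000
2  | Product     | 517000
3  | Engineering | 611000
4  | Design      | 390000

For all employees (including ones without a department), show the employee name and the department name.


LEFT JOIN keeps every row from employees (the left table); where dept_id has no match in departments, the department columns become NULL. Walk through each employee:
  - employee 1 (Wendy): dept_id=2 -> matches Product
  - employee 2 (Alice): dept_id=2 -> matches Product
  - employee 3 (Carol): dept_id=NULL, no match -> kept with NULL
  - employee 4 (Nate): dept_id=1 -> matches Finance
  - employee 5 (Quinn): dept_id=3 -> matches Engineering
  - employee 6 (Eve): dept_id=3 -> matches Engineering
All 6 rows appear; 1 has NULL department.

SQL:
SELECT a.name, b.name AS department
FROM employees a
LEFT JOIN departments b ON a.dept_id = b.id

Result:
name  | department 
------+------------
Wendy | Product    
Alice | Product    
Carol | NULL       
Nate  | Finance    
Quinn | Engineering
Eve   | Engineering


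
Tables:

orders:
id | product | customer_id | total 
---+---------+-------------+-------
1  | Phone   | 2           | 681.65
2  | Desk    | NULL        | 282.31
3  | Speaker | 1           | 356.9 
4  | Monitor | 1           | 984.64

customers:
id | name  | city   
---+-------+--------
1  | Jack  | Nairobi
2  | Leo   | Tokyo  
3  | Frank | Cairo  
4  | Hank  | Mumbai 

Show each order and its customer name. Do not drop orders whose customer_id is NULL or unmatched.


LEFT JOIN keeps every row from orders (the left table); where customer_id has no match in customers, the customer columns become NULL. Walk through each order:
  - order 1 (Phone): customer_id=2 -> matches Leo
  - order 2 (Desk): customer_id=NULL, no match -> kept with NULL
  - order 3 (Speaker): customer_id=1 -> matches Jack
  - order 4 (Monitor): customer_id=1 -> matches Jack
All 4 rows appear; 1 has NULL customer.

SQL:
SELECT a.product, b.name AS customer
FROM orders a
LEFT JOIN customers b ON a.customer_id = b.id

Result:
product | customer
--------+---------
Phone   | Leo     
Desk    | NULL    
Speaker | Jack    
Monitor | Jack    


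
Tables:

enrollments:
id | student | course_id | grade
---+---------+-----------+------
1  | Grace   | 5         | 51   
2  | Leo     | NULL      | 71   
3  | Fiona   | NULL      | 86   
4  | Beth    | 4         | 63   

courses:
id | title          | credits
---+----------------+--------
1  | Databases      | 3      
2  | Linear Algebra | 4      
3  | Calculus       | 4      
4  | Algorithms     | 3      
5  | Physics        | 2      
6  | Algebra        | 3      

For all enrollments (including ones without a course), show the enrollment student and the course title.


LEFT JOIN keeps every row from enrollments (the left table); where course_id has no match in courses, the course columns become NULL. Walk through each enrollment:
  - enrollment 1 (Grace): course_id=5 -> matches Physics
  - enrollment 2 (Leo): course_id=NULL, no match -> kept with NULL
  - enrollment 3 (Fiona): course_id=NULL, no match -> kept with NULL
  - enrollment 4 (Beth): course_id=4 -> matches Algorithms
All 4 rows appear; 2 have NULL course.

SQL:
SELECT a.student, b.title AS course
FROM enrollments a
LEFT JOIN courses b ON a.course_id = b.id

Result:
student | course    
--------+-----------
Grace   | Physics   
Leo     | NULL      
Fiona   | NULL      
Beth    | Algorithms


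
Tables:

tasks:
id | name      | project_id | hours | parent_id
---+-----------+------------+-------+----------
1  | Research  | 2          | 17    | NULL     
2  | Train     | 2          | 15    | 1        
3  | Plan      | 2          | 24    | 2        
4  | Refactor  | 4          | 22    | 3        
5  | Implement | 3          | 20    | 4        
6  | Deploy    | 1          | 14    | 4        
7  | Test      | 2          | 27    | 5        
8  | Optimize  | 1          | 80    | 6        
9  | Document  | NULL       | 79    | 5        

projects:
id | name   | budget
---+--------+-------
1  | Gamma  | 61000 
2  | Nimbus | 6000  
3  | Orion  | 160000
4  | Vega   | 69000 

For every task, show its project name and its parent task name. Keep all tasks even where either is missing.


Two LEFT JOINs from the same base table tasks: one to projects via project_id, one to tasks itself via parent_id. Both are LEFT so every task is preserved.
Match against projects:
  - task 1 (Research): project_id=2 -> matches Nimbus
  - task 2 (Train): project_id=2 -> matches Nimbus
  - task 3 (Plan): project_id=2 -> matches Nimbus
  - task 4 (Refactor): project_id=4 -> matches Vega
  - task 5 (Implement): project_id=3 -> matches Orion
  - task 6 (Deploy): project_id=1 -> matches Gamma
  - task 7 (Test): project_id=2 -> matches Nimbus
  - task 8 (Optimize): project_id=1 -> matches Gamma
  - task 9 (Document): project_id=NULL, no match -> kept with NULL
Match against tasks (self):
  - task 1 (Research): parent_id=NULL -> NULL
  - task 2 (Train): parent_id=1 -> Research
  - task 3 (Plan): parent_id=2 -> Train
  - task 4 (Refactor): parent_id=3 -> Plan
  - task 5 (Implement): parent_id=4 -> Refactor
  - task 6 (Deploy): parent_id=4 -> Refactor
  - task 7 (Test): parent_id=5 -> Implement
  - task 8 (Optimize): parent_id=6 -> Deploy
  - task 9 (Document): parent_id=5 -> Implement

SQL:
SELECT a.name, b.name AS project, c.name AS parent
FROM tasks a
LEFT JOIN projects b ON a.project_id = b.id
LEFT JOIN tasks c ON a.parent_id = c.id

Result:
name      | project | parent   
----------+---------+----------
Research  | Nimbus  | NULL     
Train     | Nimbus  | Research 
Plan      | Nimbus  | Train    
Refactor  | Vega    | Plan     
Implement | Orion   | Refactor 
Deploy    | Gamma   | Refactor 
Test      | Nimbus  | Implement
Optimize  | Gamma   | Deploy   
Document  | NULL    | Implement


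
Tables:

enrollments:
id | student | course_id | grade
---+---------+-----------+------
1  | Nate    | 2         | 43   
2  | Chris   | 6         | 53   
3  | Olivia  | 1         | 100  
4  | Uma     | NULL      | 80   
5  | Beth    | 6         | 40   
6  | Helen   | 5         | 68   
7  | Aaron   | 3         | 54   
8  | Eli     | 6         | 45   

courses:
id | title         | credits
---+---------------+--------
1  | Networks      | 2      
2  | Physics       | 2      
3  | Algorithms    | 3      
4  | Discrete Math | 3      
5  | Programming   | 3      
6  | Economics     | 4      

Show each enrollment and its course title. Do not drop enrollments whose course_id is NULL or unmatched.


LEFT JOIN keeps every row from enrollments (the left table); where course_id has no match in courses, the course columns become NULL. Walk through each enrollment:
  - enrollment 1 (Nate): course_id=2 -> matches Physics
  - enrollment 2 (Chris): course_id=6 -> matches Economics
  - enrollment 3 (Olivia): course_id=1 -> matches Networks
  - enrollment 4 (Uma): course_id=NULL, no match -> kept with NULL
  - enrollment 5 (Beth): course_id=6 -> matches Economics
  - enrollment 6 (Helen): course_id=5 -> matches Programming
  - enrollment 7 (Aaron): course_id=3 -> matches Algorithms
  - enrollment 8 (Eli): course_id=6 -> matches Economics
All 8 rows appear; 1 has NULL course.

SQL:
SELECT a.student, b.title AS course
FROM enrollments a
LEFT JOIN courses b ON a.course_id = b.id

Result:
student | course     
--------+------------
Nate    | Physics    
Chris   | Economics  
Olivia  | Networks   
Uma     | NULL       
Beth    | Economics  
Helen   | Programming
Aaron   | Algorithms 
Eli     | Economics  
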